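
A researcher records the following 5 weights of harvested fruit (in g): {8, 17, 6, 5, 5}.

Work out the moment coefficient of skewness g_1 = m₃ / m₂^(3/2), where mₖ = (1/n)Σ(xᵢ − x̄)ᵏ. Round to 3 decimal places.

1.299

x̄ = (8 + 17 + 6 + 5 + 5) / 5 = 8.2000
deviations (xᵢ − x̄): -0.2000, 8.8000, -2.2000, -3.2000, -3.2000
Σ(xᵢ − x̄)² = 102.8000 ⇒ m₂ = 102.8000/5 = 20.56000
Σ(xᵢ − x̄)³ = 605.2800 ⇒ m₃ = 605.2800/5 = 121.05600
m₂^(3/2) = 20.56000^(1.5) = 93.22549
g_1 = m₃ / m₂^(3/2) = 121.05600 / 93.22549 ≈ 1.299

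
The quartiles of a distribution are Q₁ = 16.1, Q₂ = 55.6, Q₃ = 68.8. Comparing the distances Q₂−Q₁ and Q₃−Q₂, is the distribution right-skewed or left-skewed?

left-skewed

Q₂ − Q₁ = 39.5;  Q₃ − Q₂ = 13.2
Q₂ − Q₁ > Q₃ − Q₂ ⇒ the lower half is more spread out ⇒ left-skewed.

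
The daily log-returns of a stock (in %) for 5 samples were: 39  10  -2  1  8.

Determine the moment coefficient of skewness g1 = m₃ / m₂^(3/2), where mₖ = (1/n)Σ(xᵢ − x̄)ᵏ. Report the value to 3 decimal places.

1.167

x̄ = (39 + 10 - 2 + 1 + 8) / 5 = 11.2000
deviations (xᵢ − x̄): 27.8000, -1.2000, -13.2000, -10.2000, -3.2000
Σ(xᵢ − x̄)² = 1062.8000 ⇒ m₂ = 1062.8000/5 = 212.56000
Σ(xᵢ − x̄)³ = 18089.2800 ⇒ m₃ = 18089.2800/5 = 3617.85600
m₂^(3/2) = 212.56000^(1.5) = 3099.00525
g1 = m₃ / m₂^(3/2) = 3617.85600 / 3099.00525 ≈ 1.167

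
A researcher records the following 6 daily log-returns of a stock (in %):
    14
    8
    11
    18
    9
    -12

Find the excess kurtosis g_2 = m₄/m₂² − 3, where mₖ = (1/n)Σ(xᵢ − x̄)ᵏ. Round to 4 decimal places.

x̄ = 8.0000
Σ(xᵢ − x̄)² = 546.0000 ⇒ m₂ = 91.00000
Σ(xᵢ − x̄)⁴ = 171378.0000 ⇒ m₄ = 28563.00000
m₂² = 8281.00000
g_2 = m₄/m₂² − 3 = 3.44922 − 3 ≈ 0.4492

0.4492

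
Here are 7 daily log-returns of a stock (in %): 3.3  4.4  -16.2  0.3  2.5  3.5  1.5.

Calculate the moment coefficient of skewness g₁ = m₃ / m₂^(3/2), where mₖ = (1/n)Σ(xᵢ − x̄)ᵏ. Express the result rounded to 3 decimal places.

x̄ = (3.3 + 4.4 - 16.2 + 0.3 + 2.5 + 3.5 + 1.5) / 7 = -0.1000
deviations (xᵢ − x̄): 3.4000, 4.5000, -16.1000, 0.4000, 2.6000, 3.6000, 1.6000
Σ(xᵢ − x̄)² = 313.4600 ⇒ m₂ = 313.4600/7 = 44.78000
Σ(xᵢ − x̄)³ = -3974.4600 ⇒ m₃ = -3974.4600/7 = -567.78000
m₂^(3/2) = 44.78000^(1.5) = 299.65818
g₁ = m₃ / m₂^(3/2) = -567.78000 / 299.65818 ≈ -1.895

-1.895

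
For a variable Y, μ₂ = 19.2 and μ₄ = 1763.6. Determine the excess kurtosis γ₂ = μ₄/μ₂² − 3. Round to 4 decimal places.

1.7841

μ₂² = 19.2² = 368.64000
μ₄/μ₂² = 1763.6 / 368.64000 = 4.78407
γ₂ = 4.78407 − 3 ≈ 1.7841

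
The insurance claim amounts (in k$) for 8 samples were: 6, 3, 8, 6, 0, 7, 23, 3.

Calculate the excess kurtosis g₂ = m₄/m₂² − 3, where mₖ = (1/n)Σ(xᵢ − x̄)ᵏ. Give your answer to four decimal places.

1.7372

x̄ = 7.0000
Σ(xᵢ − x̄)² = 340.0000 ⇒ m₂ = 42.50000
Σ(xᵢ − x̄)⁴ = 68452.0000 ⇒ m₄ = 8556.50000
m₂² = 1806.25000
g₂ = m₄/m₂² − 3 = 4.73716 − 3 ≈ 1.7372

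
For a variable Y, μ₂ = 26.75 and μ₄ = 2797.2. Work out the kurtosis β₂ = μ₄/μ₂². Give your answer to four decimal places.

3.9091

μ₂² = 26.75² = 715.56250
μ₄/μ₂² = 2797.2 / 715.56250 = 3.90909
β₂ ≈ 3.9091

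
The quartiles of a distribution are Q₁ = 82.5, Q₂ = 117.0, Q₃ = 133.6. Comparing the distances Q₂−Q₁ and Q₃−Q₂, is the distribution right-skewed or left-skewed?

Q₂ − Q₁ = 34.5;  Q₃ − Q₂ = 16.6
Q₂ − Q₁ > Q₃ − Q₂ ⇒ the lower half is more spread out ⇒ left-skewed.

left-skewed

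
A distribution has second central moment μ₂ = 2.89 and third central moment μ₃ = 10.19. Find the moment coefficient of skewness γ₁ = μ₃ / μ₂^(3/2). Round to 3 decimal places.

2.074

σ = √μ₂ = √2.89 = 1.70000
σ³ = μ₂^(3/2) = 4.91300
γ₁ = μ₃/σ³ = 10.19 / 4.91300 ≈ 2.074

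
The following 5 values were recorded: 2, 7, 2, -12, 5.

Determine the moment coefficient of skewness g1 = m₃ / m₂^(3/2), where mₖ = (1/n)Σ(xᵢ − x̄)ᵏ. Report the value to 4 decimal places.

x̄ = (2 + 7 + 2 - 12 + 5) / 5 = 0.8000
deviations (xᵢ − x̄): 1.2000, 6.2000, 1.2000, -12.8000, 4.2000
Σ(xᵢ − x̄)² = 222.8000 ⇒ m₂ = 222.8000/5 = 44.56000
Σ(xᵢ − x̄)³ = -1781.2800 ⇒ m₃ = -1781.2800/5 = -356.25600
m₂^(3/2) = 44.56000^(1.5) = 297.45260
g1 = m₃ / m₂^(3/2) = -356.25600 / 297.45260 ≈ -1.1977

-1.1977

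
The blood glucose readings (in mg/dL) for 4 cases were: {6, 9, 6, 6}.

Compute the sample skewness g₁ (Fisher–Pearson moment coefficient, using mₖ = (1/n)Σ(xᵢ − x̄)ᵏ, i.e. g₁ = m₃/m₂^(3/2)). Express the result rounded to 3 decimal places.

x̄ = (6 + 9 + 6 + 6) / 4 = 6.7500
deviations (xᵢ − x̄): -0.7500, 2.2500, -0.7500, -0.7500
Σ(xᵢ − x̄)² = 6.7500 ⇒ m₂ = 6.7500/4 = 1.68750
Σ(xᵢ − x̄)³ = 10.1250 ⇒ m₃ = 10.1250/4 = 2.53125
m₂^(3/2) = 1.68750^(1.5) = 2.19213
g₁ = m₃ / m₂^(3/2) = 2.53125 / 2.19213 ≈ 1.155

1.155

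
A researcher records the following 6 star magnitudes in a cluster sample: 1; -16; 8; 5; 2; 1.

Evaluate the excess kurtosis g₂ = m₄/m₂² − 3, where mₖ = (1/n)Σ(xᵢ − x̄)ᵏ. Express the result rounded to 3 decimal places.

x̄ = 0.1667
Σ(xᵢ − x̄)² = 350.8333 ⇒ m₂ = 58.47222
Σ(xᵢ − x̄)⁴ = 72632.8194 ⇒ m₄ = 12105.46991
m₂² = 3419.00077
g₂ = m₄/m₂² − 3 = 3.54065 − 3 ≈ 0.541

0.541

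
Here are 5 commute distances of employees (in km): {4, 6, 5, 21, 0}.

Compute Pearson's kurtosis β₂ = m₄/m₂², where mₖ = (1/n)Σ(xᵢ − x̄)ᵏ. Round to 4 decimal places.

x̄ = 7.2000
Σ(xᵢ − x̄)² = 258.8000 ⇒ m₂ = 51.76000
Σ(xᵢ − x̄)⁴ = 39085.1360 ⇒ m₄ = 7817.02720
m₂² = 2679.09760
β₂ = m₄/m₂² = 7817.02720 / 2679.09760 ≈ 2.9178

2.9178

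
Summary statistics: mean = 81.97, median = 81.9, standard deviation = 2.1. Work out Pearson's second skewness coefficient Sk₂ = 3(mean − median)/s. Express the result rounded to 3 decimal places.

0.100

Sk₂ = 3(81.97 − 81.9) / 2.1 = 3 × 0.0700 / 2.1
    = 0.2100 / 2.1 ≈ 0.100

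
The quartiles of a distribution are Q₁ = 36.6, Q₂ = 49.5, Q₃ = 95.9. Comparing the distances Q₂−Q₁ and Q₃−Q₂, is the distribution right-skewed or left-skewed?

right-skewed

Q₂ − Q₁ = 12.9;  Q₃ − Q₂ = 46.4
Q₃ − Q₂ > Q₂ − Q₁ ⇒ the upper half is more spread out ⇒ right-skewed.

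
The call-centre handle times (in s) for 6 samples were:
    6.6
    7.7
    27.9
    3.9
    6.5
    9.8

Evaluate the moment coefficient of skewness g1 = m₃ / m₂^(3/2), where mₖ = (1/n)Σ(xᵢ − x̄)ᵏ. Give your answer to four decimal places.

1.6003

x̄ = (6.6 + 7.7 + 27.9 + 3.9 + 6.5 + 9.8) / 6 = 10.4000
deviations (xᵢ − x̄): -3.8000, -2.7000, 17.5000, -6.5000, -3.9000, -0.6000
Σ(xᵢ − x̄)² = 385.8000 ⇒ m₂ = 385.8000/6 = 64.30000
Σ(xᵢ − x̄)³ = 4950.6600 ⇒ m₃ = 4950.6600/6 = 825.11000
m₂^(3/2) = 64.30000^(1.5) = 515.60422
g1 = m₃ / m₂^(3/2) = 825.11000 / 515.60422 ≈ 1.6003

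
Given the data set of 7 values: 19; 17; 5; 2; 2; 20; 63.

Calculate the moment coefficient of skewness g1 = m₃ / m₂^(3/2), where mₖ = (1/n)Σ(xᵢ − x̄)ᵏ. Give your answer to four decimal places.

1.4695

x̄ = (19 + 17 + 5 + 2 + 2 + 20 + 63) / 7 = 18.2857
deviations (xᵢ − x̄): 0.7143, -1.2857, -13.2857, -16.2857, -16.2857, 1.7143, 44.7143
Σ(xᵢ − x̄)² = 2711.4286 ⇒ m₂ = 2711.4286/7 = 387.34694
Σ(xᵢ − x̄)³ = 78419.7551 ⇒ m₃ = 78419.7551/7 = 11202.82216
m₂^(3/2) = 387.34694^(1.5) = 7623.42605
g1 = m₃ / m₂^(3/2) = 11202.82216 / 7623.42605 ≈ 1.4695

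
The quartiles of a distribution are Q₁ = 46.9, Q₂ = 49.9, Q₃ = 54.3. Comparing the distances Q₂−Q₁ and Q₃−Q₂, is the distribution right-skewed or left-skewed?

right-skewed

Q₂ − Q₁ = 3.0;  Q₃ − Q₂ = 4.4
Q₃ − Q₂ > Q₂ − Q₁ ⇒ the upper half is more spread out ⇒ right-skewed.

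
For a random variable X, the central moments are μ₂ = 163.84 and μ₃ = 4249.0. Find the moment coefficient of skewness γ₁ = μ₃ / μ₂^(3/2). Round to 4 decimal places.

σ = √μ₂ = √163.84 = 12.80000
σ³ = μ₂^(3/2) = 2097.15200
γ₁ = μ₃/σ³ = 4249.0 / 2097.15200 ≈ 2.0261

2.0261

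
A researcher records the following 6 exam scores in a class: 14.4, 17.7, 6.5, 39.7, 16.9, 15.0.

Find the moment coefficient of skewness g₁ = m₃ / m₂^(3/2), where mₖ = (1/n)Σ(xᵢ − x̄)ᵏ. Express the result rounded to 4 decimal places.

x̄ = (14.4 + 17.7 + 6.5 + 39.7 + 16.9 + 15.0) / 6 = 18.3667
deviations (xᵢ − x̄): -3.9667, -0.6667, -11.8667, 21.3333, -1.4667, -3.3667
Σ(xᵢ − x̄)² = 625.5933 ⇒ m₂ = 625.5933/6 = 104.26556
Σ(xᵢ − x̄)³ = 7933.9756 ⇒ m₃ = 7933.9756/6 = 1322.32926
m₂^(3/2) = 104.26556^(1.5) = 1064.66087
g₁ = m₃ / m₂^(3/2) = 1322.32926 / 1064.66087 ≈ 1.2420

1.2420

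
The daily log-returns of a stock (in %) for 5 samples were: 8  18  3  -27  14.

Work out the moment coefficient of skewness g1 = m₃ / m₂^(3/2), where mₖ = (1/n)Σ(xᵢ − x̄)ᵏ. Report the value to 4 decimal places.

x̄ = (8 + 18 + 3 - 27 + 14) / 5 = 3.2000
deviations (xᵢ − x̄): 4.8000, 14.8000, -0.2000, -30.2000, 10.8000
Σ(xᵢ − x̄)² = 1270.8000 ⇒ m₂ = 1270.8000/5 = 254.16000
Σ(xᵢ − x̄)³ = -22931.5200 ⇒ m₃ = -22931.5200/5 = -4586.30400
m₂^(3/2) = 254.16000^(1.5) = 4051.91945
g1 = m₃ / m₂^(3/2) = -4586.30400 / 4051.91945 ≈ -1.1319

-1.1319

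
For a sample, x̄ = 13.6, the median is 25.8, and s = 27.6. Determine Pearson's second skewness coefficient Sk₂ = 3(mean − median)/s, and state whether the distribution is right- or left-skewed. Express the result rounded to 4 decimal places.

-1.3261, left-skewed

Sk₂ = 3(13.6 − 25.8) / 27.6 = 3 × -12.2000 / 27.6
    = -36.6000 / 27.6 ≈ -1.3261
Sk₂ < 0 ⇒ mean < median ⇒ left-skewed (negative skew).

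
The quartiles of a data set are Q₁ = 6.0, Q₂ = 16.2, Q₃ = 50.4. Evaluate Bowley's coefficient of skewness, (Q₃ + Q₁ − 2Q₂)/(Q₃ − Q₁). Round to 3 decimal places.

0.541

numerator: Q₃ + Q₁ − 2Q₂ = 50.4 + 6.0 − 2×16.2 = 24.0000
denominator: Q₃ − Q₁ = 50.4 − 6.0 = 44.4000
Bowley skewness = 24.0000 / 44.4000 ≈ 0.541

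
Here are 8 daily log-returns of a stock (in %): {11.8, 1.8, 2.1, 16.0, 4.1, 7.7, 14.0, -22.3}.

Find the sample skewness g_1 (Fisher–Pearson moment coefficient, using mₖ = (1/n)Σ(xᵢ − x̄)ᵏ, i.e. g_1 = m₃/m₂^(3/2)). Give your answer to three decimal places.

-1.410

x̄ = (11.8 + 1.8 + 2.1 + 16.0 + 4.1 + 7.7 + 14.0 - 22.3) / 8 = 4.4000
deviations (xᵢ − x̄): 7.4000, -2.6000, -2.3000, 11.6000, -0.3000, 3.3000, 9.6000, -26.7000
Σ(xᵢ − x̄)² = 1017.4000 ⇒ m₂ = 1017.4000/8 = 127.17500
Σ(xᵢ − x̄)³ = -16177.1400 ⇒ m₃ = -16177.1400/8 = -2022.14250
m₂^(3/2) = 127.17500^(1.5) = 1434.17656
g_1 = m₃ / m₂^(3/2) = -2022.14250 / 1434.17656 ≈ -1.410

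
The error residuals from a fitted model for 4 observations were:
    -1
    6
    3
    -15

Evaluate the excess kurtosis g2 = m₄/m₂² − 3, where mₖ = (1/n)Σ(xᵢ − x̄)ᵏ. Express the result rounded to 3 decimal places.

x̄ = -1.7500
Σ(xᵢ − x̄)² = 258.7500 ⇒ m₂ = 64.68750
Σ(xᵢ − x̄)⁴ = 34939.0781 ⇒ m₄ = 8734.76953
m₂² = 4184.47266
g2 = m₄/m₂² − 3 = 2.08742 − 3 ≈ -0.913

-0.913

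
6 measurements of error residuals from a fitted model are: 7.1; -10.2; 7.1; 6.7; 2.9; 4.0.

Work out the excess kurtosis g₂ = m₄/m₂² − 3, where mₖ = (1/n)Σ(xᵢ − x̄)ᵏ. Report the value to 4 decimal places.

0.7022

x̄ = 2.9333
Σ(xᵢ − x̄)² = 222.5333 ⇒ m₂ = 37.08889
Σ(xᵢ − x̄)⁴ = 30556.2875 ⇒ m₄ = 5092.71459
m₂² = 1375.58568
g₂ = m₄/m₂² − 3 = 3.70222 − 3 ≈ 0.7022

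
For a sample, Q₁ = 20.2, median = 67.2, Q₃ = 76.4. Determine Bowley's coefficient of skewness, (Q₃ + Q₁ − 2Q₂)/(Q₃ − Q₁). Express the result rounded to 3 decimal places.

numerator: Q₃ + Q₁ − 2Q₂ = 76.4 + 20.2 − 2×67.2 = -37.8000
denominator: Q₃ − Q₁ = 76.4 − 20.2 = 56.2000
Bowley skewness = -37.8000 / 56.2000 ≈ -0.673

-0.673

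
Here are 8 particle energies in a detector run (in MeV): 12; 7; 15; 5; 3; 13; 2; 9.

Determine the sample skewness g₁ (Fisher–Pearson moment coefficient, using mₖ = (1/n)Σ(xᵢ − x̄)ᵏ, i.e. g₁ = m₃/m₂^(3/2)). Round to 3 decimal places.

0.059

x̄ = (12 + 7 + 15 + 5 + 3 + 13 + 2 + 9) / 8 = 8.2500
deviations (xᵢ − x̄): 3.7500, -1.2500, 6.7500, -3.2500, -5.2500, 4.7500, -6.2500, 0.7500
Σ(xᵢ − x̄)² = 161.5000 ⇒ m₂ = 161.5000/8 = 20.18750
Σ(xᵢ − x̄)³ = 42.7500 ⇒ m₃ = 42.7500/8 = 5.34375
m₂^(3/2) = 20.18750^(1.5) = 90.70345
g₁ = m₃ / m₂^(3/2) = 5.34375 / 90.70345 ≈ 0.059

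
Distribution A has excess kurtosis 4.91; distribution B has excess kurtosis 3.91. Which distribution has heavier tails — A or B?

A

Higher excess kurtosis ⇒ heavier tails relative to the normal distribution.
4.91 vs 3.91: the larger is 4.91, so A has heavier tails.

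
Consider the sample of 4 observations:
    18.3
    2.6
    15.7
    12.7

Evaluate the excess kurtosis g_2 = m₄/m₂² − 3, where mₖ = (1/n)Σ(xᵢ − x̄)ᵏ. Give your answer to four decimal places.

x̄ = 12.3250
Σ(xᵢ − x̄)² = 141.8075 ⇒ m₂ = 35.45188
Σ(xᵢ − x̄)⁴ = 10348.8496 ⇒ m₄ = 2587.21240
m₂² = 1256.83544
g_2 = m₄/m₂² − 3 = 2.05851 − 3 ≈ -0.9415

-0.9415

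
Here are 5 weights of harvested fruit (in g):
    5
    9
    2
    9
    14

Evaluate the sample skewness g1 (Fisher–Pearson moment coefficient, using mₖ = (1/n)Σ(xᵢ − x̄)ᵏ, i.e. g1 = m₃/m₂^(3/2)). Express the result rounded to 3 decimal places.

x̄ = (5 + 9 + 2 + 9 + 14) / 5 = 7.8000
deviations (xᵢ − x̄): -2.8000, 1.2000, -5.8000, 1.2000, 6.2000
Σ(xᵢ − x̄)² = 82.8000 ⇒ m₂ = 82.8000/5 = 16.56000
Σ(xᵢ − x̄)³ = 24.7200 ⇒ m₃ = 24.7200/5 = 4.94400
m₂^(3/2) = 16.56000^(1.5) = 67.38923
g1 = m₃ / m₂^(3/2) = 4.94400 / 67.38923 ≈ 0.073

0.073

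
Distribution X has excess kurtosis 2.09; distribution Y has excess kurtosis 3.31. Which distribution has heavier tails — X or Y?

Higher excess kurtosis ⇒ heavier tails relative to the normal distribution.
2.09 vs 3.31: the larger is 3.31, so Y has heavier tails.

Y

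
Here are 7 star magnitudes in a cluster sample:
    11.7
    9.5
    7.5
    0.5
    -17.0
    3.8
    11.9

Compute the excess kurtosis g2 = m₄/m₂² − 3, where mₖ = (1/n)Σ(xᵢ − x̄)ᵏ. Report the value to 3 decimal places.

0.720

x̄ = 3.9857
Σ(xᵢ − x̄)² = 617.4886 ⇒ m₂ = 88.21265
Σ(xᵢ − x̄)⁴ = 202641.8254 ⇒ m₄ = 28948.83219
m₂² = 7781.47216
g2 = m₄/m₂² − 3 = 3.72023 − 3 ≈ 0.720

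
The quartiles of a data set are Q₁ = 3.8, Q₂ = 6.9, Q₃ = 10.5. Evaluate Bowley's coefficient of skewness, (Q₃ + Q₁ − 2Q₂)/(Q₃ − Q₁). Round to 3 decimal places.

0.075

numerator: Q₃ + Q₁ − 2Q₂ = 10.5 + 3.8 − 2×6.9 = 0.5000
denominator: Q₃ − Q₁ = 10.5 − 3.8 = 6.7000
Bowley skewness = 0.5000 / 6.7000 ≈ 0.075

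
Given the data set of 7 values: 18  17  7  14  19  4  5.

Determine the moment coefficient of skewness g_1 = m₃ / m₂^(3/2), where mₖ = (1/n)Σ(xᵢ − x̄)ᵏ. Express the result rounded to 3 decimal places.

x̄ = (18 + 17 + 7 + 14 + 19 + 4 + 5) / 7 = 12.0000
deviations (xᵢ − x̄): 6.0000, 5.0000, -5.0000, 2.0000, 7.0000, -8.0000, -7.0000
Σ(xᵢ − x̄)² = 252.0000 ⇒ m₂ = 252.0000/7 = 36.00000
Σ(xᵢ − x̄)³ = -288.0000 ⇒ m₃ = -288.0000/7 = -41.14286
m₂^(3/2) = 36.00000^(1.5) = 216.00000
g_1 = m₃ / m₂^(3/2) = -41.14286 / 216.00000 ≈ -0.190

-0.190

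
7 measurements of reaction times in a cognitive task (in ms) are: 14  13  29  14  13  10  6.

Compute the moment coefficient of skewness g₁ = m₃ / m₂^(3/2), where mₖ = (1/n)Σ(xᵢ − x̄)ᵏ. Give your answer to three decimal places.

1.312

x̄ = (14 + 13 + 29 + 14 + 13 + 10 + 6) / 7 = 14.1429
deviations (xᵢ − x̄): -0.1429, -1.1429, 14.8571, -0.1429, -1.1429, -4.1429, -8.1429
Σ(xᵢ − x̄)² = 306.8571 ⇒ m₂ = 306.8571/7 = 43.83673
Σ(xᵢ − x̄)³ = 2665.4694 ⇒ m₃ = 2665.4694/7 = 380.78134
m₂^(3/2) = 43.83673^(1.5) = 290.24002
g₁ = m₃ / m₂^(3/2) = 380.78134 / 290.24002 ≈ 1.312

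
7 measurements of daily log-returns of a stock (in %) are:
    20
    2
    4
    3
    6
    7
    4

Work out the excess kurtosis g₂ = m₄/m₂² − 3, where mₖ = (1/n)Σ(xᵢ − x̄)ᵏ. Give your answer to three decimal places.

x̄ = 6.5714
Σ(xᵢ − x̄)² = 227.7143 ⇒ m₂ = 32.53061
Σ(xᵢ − x̄)⁴ = 33204.6589 ⇒ m₄ = 4743.52270
m₂² = 1058.24073
g₂ = m₄/m₂² − 3 = 4.48246 − 3 ≈ 1.482

1.482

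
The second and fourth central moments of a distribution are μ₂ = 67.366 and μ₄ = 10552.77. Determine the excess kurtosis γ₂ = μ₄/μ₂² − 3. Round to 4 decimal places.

-0.6747

μ₂² = 67.366² = 4538.17796
μ₄/μ₂² = 10552.77 / 4538.17796 = 2.32533
γ₂ = 2.32533 − 3 ≈ -0.6747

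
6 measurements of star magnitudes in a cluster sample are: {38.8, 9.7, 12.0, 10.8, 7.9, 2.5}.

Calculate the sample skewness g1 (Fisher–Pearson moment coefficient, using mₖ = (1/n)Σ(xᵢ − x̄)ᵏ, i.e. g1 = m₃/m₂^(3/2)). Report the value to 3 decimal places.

1.504

x̄ = (38.8 + 9.7 + 12.0 + 10.8 + 7.9 + 2.5) / 6 = 13.6167
deviations (xᵢ − x̄): 25.1833, -3.9167, -1.6167, -2.8167, -5.7167, -11.1167
Σ(xᵢ − x̄)² = 816.3483 ⇒ m₂ = 816.3483/6 = 136.05806
Σ(xᵢ − x̄)³ = 14323.9996 ⇒ m₃ = 14323.9996/6 = 2387.33326
m₂^(3/2) = 136.05806^(1.5) = 1587.03458
g1 = m₃ / m₂^(3/2) = 2387.33326 / 1587.03458 ≈ 1.504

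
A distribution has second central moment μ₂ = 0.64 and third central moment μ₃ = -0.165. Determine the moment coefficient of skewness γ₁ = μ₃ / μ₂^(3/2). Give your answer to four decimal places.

σ = √μ₂ = √0.64 = 0.80000
σ³ = μ₂^(3/2) = 0.51200
γ₁ = μ₃/σ³ = -0.165 / 0.51200 ≈ -0.3223

-0.3223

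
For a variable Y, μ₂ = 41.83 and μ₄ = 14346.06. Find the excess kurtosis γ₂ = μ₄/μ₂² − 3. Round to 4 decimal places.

μ₂² = 41.83² = 1749.74890
μ₄/μ₂² = 14346.06 / 1749.74890 = 8.19893
γ₂ = 8.19893 − 3 ≈ 5.1989

5.1989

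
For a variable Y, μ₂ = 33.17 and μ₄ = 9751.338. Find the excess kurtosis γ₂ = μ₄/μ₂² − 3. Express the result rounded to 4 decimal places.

5.8628

μ₂² = 33.17² = 1100.24890
μ₄/μ₂² = 9751.338 / 1100.24890 = 8.86285
γ₂ = 8.86285 − 3 ≈ 5.8628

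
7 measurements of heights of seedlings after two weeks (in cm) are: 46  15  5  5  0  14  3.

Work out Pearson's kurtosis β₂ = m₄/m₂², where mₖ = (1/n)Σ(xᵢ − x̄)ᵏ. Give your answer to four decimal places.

4.0649

x̄ = 12.5714
Σ(xᵢ − x̄)² = 1489.7143 ⇒ m₂ = 212.81633
Σ(xᵢ − x̄)⁴ = 1288719.1487 ⇒ m₄ = 184102.73553
m₂² = 45290.78884
β₂ = m₄/m₂² = 184102.73553 / 45290.78884 ≈ 4.0649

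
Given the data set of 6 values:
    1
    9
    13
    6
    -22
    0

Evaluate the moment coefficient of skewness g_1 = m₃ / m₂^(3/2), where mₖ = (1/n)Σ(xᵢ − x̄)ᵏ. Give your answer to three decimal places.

x̄ = (1 + 9 + 13 + 6 - 22 + 0) / 6 = 1.1667
deviations (xᵢ − x̄): -0.1667, 7.8333, 11.8333, 4.8333, -23.1667, -1.1667
Σ(xᵢ − x̄)² = 762.8333 ⇒ m₂ = 762.8333/6 = 127.13889
Σ(xᵢ − x̄)³ = -10184.4444 ⇒ m₃ = -10184.4444/6 = -1697.40741
m₂^(3/2) = 127.13889^(1.5) = 1433.56575
g_1 = m₃ / m₂^(3/2) = -1697.40741 / 1433.56575 ≈ -1.184

-1.184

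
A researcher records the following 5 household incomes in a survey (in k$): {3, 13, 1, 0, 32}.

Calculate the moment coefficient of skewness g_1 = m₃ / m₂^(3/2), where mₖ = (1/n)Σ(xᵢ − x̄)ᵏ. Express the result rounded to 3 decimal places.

x̄ = (3 + 13 + 1 + 0 + 32) / 5 = 9.8000
deviations (xᵢ − x̄): -6.8000, 3.2000, -8.8000, -9.8000, 22.2000
Σ(xᵢ − x̄)² = 722.8000 ⇒ m₂ = 722.8000/5 = 144.56000
Σ(xᵢ − x̄)³ = 9036.7200 ⇒ m₃ = 9036.7200/5 = 1807.34400
m₂^(3/2) = 144.56000^(1.5) = 1738.08979
g_1 = m₃ / m₂^(3/2) = 1807.34400 / 1738.08979 ≈ 1.040

1.040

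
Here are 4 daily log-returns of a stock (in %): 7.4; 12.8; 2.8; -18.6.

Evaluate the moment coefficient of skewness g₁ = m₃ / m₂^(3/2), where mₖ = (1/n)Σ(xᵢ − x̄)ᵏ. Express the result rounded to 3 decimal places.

x̄ = (7.4 + 12.8 + 2.8 - 18.6) / 4 = 1.1000
deviations (xᵢ − x̄): 6.3000, 11.7000, 1.7000, -19.7000
Σ(xᵢ − x̄)² = 567.5600 ⇒ m₂ = 567.5600/4 = 141.89000
Σ(xᵢ − x̄)³ = -5788.8000 ⇒ m₃ = -5788.8000/4 = -1447.20000
m₂^(3/2) = 141.89000^(1.5) = 1690.15947
g₁ = m₃ / m₂^(3/2) = -1447.20000 / 1690.15947 ≈ -0.856

-0.856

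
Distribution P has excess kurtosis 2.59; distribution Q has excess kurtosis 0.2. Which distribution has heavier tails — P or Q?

Higher excess kurtosis ⇒ heavier tails relative to the normal distribution.
2.59 vs 0.2: the larger is 2.59, so P has heavier tails.

P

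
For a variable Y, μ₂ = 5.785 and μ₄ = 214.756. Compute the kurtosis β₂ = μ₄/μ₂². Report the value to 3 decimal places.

6.417

μ₂² = 5.785² = 33.46623
μ₄/μ₂² = 214.756 / 33.46623 = 6.41710
β₂ ≈ 6.417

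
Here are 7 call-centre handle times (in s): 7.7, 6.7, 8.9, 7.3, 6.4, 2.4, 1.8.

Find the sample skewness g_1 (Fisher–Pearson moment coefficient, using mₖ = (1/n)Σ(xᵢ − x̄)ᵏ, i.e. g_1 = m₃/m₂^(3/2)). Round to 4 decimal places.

x̄ = (7.7 + 6.7 + 8.9 + 7.3 + 6.4 + 2.4 + 1.8) / 7 = 5.8857
deviations (xᵢ − x̄): 1.8143, 0.8143, 3.0143, 1.4143, 0.5143, -3.4857, -4.0857
Σ(xᵢ − x̄)² = 44.1486 ⇒ m₂ = 44.1486/7 = 6.30694
Σ(xᵢ − x̄)³ = -73.6909 ⇒ m₃ = -73.6909/7 = -10.52727
m₂^(3/2) = 6.30694^(1.5) = 15.83901
g_1 = m₃ / m₂^(3/2) = -10.52727 / 15.83901 ≈ -0.6646

-0.6646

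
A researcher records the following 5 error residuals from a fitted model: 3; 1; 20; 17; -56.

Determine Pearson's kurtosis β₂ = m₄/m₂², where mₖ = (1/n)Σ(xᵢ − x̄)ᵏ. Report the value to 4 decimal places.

2.9002

x̄ = -3.0000
Σ(xᵢ − x̄)² = 3790.0000 ⇒ m₂ = 758.00000
Σ(xᵢ − x̄)⁴ = 8331874.0000 ⇒ m₄ = 1666374.80000
m₂² = 574564.00000
β₂ = m₄/m₂² = 1666374.80000 / 574564.00000 ≈ 2.9002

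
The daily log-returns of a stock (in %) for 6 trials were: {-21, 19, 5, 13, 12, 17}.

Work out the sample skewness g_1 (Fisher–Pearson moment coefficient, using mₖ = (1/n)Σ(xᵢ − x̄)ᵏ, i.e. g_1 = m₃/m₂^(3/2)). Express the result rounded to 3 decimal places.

x̄ = (-21 + 19 + 5 + 13 + 12 + 17) / 6 = 7.5000
deviations (xᵢ − x̄): -28.5000, 11.5000, -2.5000, 5.5000, 4.5000, 9.5000
Σ(xᵢ − x̄)² = 1091.5000 ⇒ m₂ = 1091.5000/6 = 181.91667
Σ(xᵢ − x̄)³ = -20529.0000 ⇒ m₃ = -20529.0000/6 = -3421.50000
m₂^(3/2) = 181.91667^(1.5) = 2453.62809
g_1 = m₃ / m₂^(3/2) = -3421.50000 / 2453.62809 ≈ -1.394

-1.394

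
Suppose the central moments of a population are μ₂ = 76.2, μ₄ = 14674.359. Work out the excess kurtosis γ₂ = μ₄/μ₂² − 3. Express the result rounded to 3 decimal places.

μ₂² = 76.2² = 5806.44000
μ₄/μ₂² = 14674.359 / 5806.44000 = 2.52726
γ₂ = 2.52726 − 3 ≈ -0.473

-0.473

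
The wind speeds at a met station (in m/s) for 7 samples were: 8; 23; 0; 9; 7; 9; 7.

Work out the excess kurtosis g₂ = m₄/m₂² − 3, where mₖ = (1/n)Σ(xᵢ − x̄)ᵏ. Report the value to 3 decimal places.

x̄ = 9.0000
Σ(xᵢ − x̄)² = 286.0000 ⇒ m₂ = 40.85714
Σ(xᵢ − x̄)⁴ = 45010.0000 ⇒ m₄ = 6430.00000
m₂² = 1669.30612
g₂ = m₄/m₂² − 3 = 3.85190 − 3 ≈ 0.852

0.852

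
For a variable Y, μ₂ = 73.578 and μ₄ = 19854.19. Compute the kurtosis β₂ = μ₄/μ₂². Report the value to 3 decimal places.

3.667

μ₂² = 73.578² = 5413.72208
μ₄/μ₂² = 19854.19 / 5413.72208 = 3.66738
β₂ ≈ 3.667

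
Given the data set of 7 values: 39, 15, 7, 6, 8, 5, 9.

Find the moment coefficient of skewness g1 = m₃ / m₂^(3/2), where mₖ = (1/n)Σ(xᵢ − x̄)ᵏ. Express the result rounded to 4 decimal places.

1.7616

x̄ = (39 + 15 + 7 + 6 + 8 + 5 + 9) / 7 = 12.7143
deviations (xᵢ − x̄): 26.2857, 2.2857, -5.7143, -6.7143, -4.7143, -7.7143, -3.7143
Σ(xᵢ − x̄)² = 869.4286 ⇒ m₂ = 869.4286/7 = 124.20408
Σ(xᵢ − x̄)³ = 17069.3878 ⇒ m₃ = 17069.3878/7 = 2438.48397
m₂^(3/2) = 124.20408^(1.5) = 1384.21580
g1 = m₃ / m₂^(3/2) = 2438.48397 / 1384.21580 ≈ 1.7616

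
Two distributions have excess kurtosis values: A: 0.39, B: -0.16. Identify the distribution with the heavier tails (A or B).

A

Higher excess kurtosis ⇒ heavier tails relative to the normal distribution.
0.39 vs -0.16: the larger is 0.39, so A has heavier tails. (A is leptokurtic — heavier-than-normal tails; the other is platykurtic.)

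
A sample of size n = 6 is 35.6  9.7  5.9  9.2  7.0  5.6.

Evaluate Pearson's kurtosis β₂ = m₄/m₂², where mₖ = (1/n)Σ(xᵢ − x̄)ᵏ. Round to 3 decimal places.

x̄ = 12.1667
Σ(xᵢ − x̄)² = 673.0933 ⇒ m₂ = 112.18222
Σ(xᵢ − x̄)⁴ = 305762.7184 ⇒ m₄ = 50960.45307
m₂² = 12584.85098
β₂ = m₄/m₂² = 50960.45307 / 12584.85098 ≈ 4.049

4.049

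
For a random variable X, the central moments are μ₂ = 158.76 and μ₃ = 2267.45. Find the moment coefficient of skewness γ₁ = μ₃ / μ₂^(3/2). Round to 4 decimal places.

σ = √μ₂ = √158.76 = 12.60000
σ³ = μ₂^(3/2) = 2000.37600
γ₁ = μ₃/σ³ = 2267.45 / 2000.37600 ≈ 1.1335

1.1335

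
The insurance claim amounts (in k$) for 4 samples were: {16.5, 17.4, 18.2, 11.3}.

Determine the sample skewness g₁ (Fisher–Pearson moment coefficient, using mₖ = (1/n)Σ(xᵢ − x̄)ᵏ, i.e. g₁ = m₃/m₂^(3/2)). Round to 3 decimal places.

x̄ = (16.5 + 17.4 + 18.2 + 11.3) / 4 = 15.8500
deviations (xᵢ − x̄): 0.6500, 1.5500, 2.3500, -4.5500
Σ(xᵢ − x̄)² = 29.0500 ⇒ m₂ = 29.0500/4 = 7.26250
Σ(xᵢ − x̄)³ = -77.2200 ⇒ m₃ = -77.2200/4 = -19.30500
m₂^(3/2) = 7.26250^(1.5) = 19.57173
g₁ = m₃ / m₂^(3/2) = -19.30500 / 19.57173 ≈ -0.986

-0.986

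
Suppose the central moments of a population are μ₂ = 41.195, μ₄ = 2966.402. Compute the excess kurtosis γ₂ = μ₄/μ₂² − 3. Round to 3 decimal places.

μ₂² = 41.195² = 1697.02803
μ₄/μ₂² = 2966.402 / 1697.02803 = 1.74800
γ₂ = 1.74800 − 3 ≈ -1.252

-1.252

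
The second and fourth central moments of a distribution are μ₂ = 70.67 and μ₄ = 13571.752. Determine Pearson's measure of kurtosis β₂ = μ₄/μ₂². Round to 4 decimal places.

2.7175

μ₂² = 70.67² = 4994.24890
μ₄/μ₂² = 13571.752 / 4994.24890 = 2.71748
β₂ ≈ 2.7175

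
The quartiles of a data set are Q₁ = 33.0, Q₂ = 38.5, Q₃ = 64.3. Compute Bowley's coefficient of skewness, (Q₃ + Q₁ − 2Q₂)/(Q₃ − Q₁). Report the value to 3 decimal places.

numerator: Q₃ + Q₁ − 2Q₂ = 64.3 + 33.0 − 2×38.5 = 20.3000
denominator: Q₃ − Q₁ = 64.3 − 33.0 = 31.3000
Bowley skewness = 20.3000 / 31.3000 ≈ 0.649

0.649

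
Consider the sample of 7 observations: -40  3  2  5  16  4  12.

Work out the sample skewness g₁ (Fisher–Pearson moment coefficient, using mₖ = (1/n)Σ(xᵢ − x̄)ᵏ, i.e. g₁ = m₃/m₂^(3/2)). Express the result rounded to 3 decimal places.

-1.698

x̄ = (-40 + 3 + 2 + 5 + 16 + 4 + 12) / 7 = 0.2857
deviations (xᵢ − x̄): -40.2857, 2.7143, 1.7143, 4.7143, 15.7143, 3.7143, 11.7143
Σ(xᵢ − x̄)² = 2053.4286 ⇒ m₂ = 2053.4286/7 = 293.34694
Σ(xᵢ − x̄)³ = -59712.2449 ⇒ m₃ = -59712.2449/7 = -8530.32070
m₂^(3/2) = 293.34694^(1.5) = 5024.26272
g₁ = m₃ / m₂^(3/2) = -8530.32070 / 5024.26272 ≈ -1.698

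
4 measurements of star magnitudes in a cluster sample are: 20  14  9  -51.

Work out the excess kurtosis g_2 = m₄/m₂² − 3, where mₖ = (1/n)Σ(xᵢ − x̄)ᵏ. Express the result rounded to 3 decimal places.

x̄ = -2.0000
Σ(xᵢ − x̄)² = 3262.0000 ⇒ m₂ = 815.50000
Σ(xᵢ − x̄)⁴ = 6079234.0000 ⇒ m₄ = 1519808.50000
m₂² = 665040.25000
g_2 = m₄/m₂² − 3 = 2.28529 − 3 ≈ -0.715

-0.715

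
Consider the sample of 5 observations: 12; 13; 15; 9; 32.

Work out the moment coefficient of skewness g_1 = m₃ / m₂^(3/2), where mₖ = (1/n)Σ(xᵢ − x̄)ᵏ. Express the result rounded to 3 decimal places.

x̄ = (12 + 13 + 15 + 9 + 32) / 5 = 16.2000
deviations (xᵢ − x̄): -4.2000, -3.2000, -1.2000, -7.2000, 15.8000
Σ(xᵢ − x̄)² = 330.8000 ⇒ m₂ = 330.8000/5 = 66.16000
Σ(xᵢ − x̄)³ = 3462.4800 ⇒ m₃ = 3462.4800/5 = 692.49600
m₂^(3/2) = 66.16000^(1.5) = 538.13749
g_1 = m₃ / m₂^(3/2) = 692.49600 / 538.13749 ≈ 1.287

1.287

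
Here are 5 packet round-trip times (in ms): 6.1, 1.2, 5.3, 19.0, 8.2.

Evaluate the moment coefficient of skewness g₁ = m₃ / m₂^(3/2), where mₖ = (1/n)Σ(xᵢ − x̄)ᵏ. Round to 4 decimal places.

x̄ = (6.1 + 1.2 + 5.3 + 19.0 + 8.2) / 5 = 7.9600
deviations (xᵢ − x̄): -1.8600, -6.7600, -2.6600, 11.0400, 0.2400
Σ(xᵢ − x̄)² = 178.1720 ⇒ m₂ = 178.1720/5 = 35.63440
Σ(xᵢ − x̄)³ = 1011.4150 ⇒ m₃ = 1011.4150/5 = 202.28299
m₂^(3/2) = 35.63440^(1.5) = 212.71797
g₁ = m₃ / m₂^(3/2) = 202.28299 / 212.71797 ≈ 0.9509

0.9509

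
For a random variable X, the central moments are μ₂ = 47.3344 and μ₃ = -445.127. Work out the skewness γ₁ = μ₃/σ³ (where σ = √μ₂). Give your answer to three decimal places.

-1.367

σ = √μ₂ = √47.3344 = 6.88000
σ³ = μ₂^(3/2) = 325.66067
γ₁ = μ₃/σ³ = -445.127 / 325.66067 ≈ -1.367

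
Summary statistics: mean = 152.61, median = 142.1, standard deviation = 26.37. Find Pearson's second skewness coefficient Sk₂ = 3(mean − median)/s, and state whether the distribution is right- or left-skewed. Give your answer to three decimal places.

1.196, right-skewed

Sk₂ = 3(152.61 − 142.1) / 26.37 = 3 × 10.5100 / 26.37
    = 31.5300 / 26.37 ≈ 1.196
Sk₂ > 0 ⇒ mean > median ⇒ right-skewed (positive skew).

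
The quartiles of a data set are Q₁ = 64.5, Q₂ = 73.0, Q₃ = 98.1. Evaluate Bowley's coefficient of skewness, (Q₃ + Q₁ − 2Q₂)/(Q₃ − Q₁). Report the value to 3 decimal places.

numerator: Q₃ + Q₁ − 2Q₂ = 98.1 + 64.5 − 2×73.0 = 16.6000
denominator: Q₃ − Q₁ = 98.1 − 64.5 = 33.6000
Bowley skewness = 16.6000 / 33.6000 ≈ 0.494

0.494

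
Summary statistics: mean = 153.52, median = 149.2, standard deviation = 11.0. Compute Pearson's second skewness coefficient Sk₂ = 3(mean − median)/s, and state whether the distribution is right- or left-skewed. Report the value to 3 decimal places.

Sk₂ = 3(153.52 − 149.2) / 11.0 = 3 × 4.3200 / 11.0
    = 12.9600 / 11.0 ≈ 1.178
Sk₂ > 0 ⇒ mean > median ⇒ right-skewed (positive skew).

1.178, right-skewed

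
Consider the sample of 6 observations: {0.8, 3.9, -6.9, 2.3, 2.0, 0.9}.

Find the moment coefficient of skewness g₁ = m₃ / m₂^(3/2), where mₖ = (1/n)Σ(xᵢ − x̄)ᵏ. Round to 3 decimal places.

-1.428

x̄ = (0.8 + 3.9 - 6.9 + 2.3 + 2.0 + 0.9) / 6 = 0.5000
deviations (xᵢ − x̄): 0.3000, 3.4000, -7.4000, 1.8000, 1.5000, 0.4000
Σ(xᵢ − x̄)² = 72.0600 ⇒ m₂ = 72.0600/6 = 12.01000
Σ(xᵢ − x̄)³ = -356.6220 ⇒ m₃ = -356.6220/6 = -59.43700
m₂^(3/2) = 12.01000^(1.5) = 41.62119
g₁ = m₃ / m₂^(3/2) = -59.43700 / 41.62119 ≈ -1.428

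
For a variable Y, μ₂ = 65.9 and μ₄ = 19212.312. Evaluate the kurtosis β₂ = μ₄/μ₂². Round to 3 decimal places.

4.424

μ₂² = 65.9² = 4342.81000
μ₄/μ₂² = 19212.312 / 4342.81000 = 4.42394
β₂ ≈ 4.424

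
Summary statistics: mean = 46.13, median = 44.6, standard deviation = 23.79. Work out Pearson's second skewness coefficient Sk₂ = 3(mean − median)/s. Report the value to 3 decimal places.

Sk₂ = 3(46.13 − 44.6) / 23.79 = 3 × 1.5300 / 23.79
    = 4.5900 / 23.79 ≈ 0.193

0.193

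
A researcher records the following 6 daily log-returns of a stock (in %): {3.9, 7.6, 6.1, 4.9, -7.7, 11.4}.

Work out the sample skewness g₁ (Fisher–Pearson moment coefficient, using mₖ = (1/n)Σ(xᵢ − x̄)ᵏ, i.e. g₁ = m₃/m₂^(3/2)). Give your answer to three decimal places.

-1.110

x̄ = (3.9 + 7.6 + 6.1 + 4.9 - 7.7 + 11.4) / 6 = 4.3667
deviations (xᵢ − x̄): -0.4667, 3.2333, 1.7333, 0.5333, -12.0667, 7.0333
Σ(xᵢ − x̄)² = 209.0333 ⇒ m₂ = 209.0333/6 = 34.83889
Σ(xᵢ − x̄)³ = -1369.9764 ⇒ m₃ = -1369.9764/6 = -228.32941
m₂^(3/2) = 34.83889^(1.5) = 205.63472
g₁ = m₃ / m₂^(3/2) = -228.32941 / 205.63472 ≈ -1.110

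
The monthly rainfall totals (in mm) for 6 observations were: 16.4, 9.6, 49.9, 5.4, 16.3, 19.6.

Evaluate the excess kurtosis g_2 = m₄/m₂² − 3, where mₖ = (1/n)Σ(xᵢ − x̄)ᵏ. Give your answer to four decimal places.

x̄ = 19.5333
Σ(xᵢ − x̄)² = 1240.8333 ⇒ m₂ = 206.80556
Σ(xᵢ − x̄)⁴ = 900174.1124 ⇒ m₄ = 150029.01873
m₂² = 42768.53781
g_2 = m₄/m₂² − 3 = 3.50793 − 3 ≈ 0.5079

0.5079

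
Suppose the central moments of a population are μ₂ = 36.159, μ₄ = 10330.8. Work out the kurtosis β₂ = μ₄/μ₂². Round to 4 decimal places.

7.9013

μ₂² = 36.159² = 1307.47328
μ₄/μ₂² = 10330.8 / 1307.47328 = 7.90135
β₂ ≈ 7.9013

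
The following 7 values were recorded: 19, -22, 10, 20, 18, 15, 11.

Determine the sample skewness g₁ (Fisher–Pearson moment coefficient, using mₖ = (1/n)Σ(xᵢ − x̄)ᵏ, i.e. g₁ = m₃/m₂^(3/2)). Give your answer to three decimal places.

x̄ = (19 - 22 + 10 + 20 + 18 + 15 + 11) / 7 = 10.1429
deviations (xᵢ − x̄): 8.8571, -32.1429, -0.1429, 9.8571, 7.8571, 4.8571, 0.8571
Σ(xᵢ − x̄)² = 1294.8571 ⇒ m₂ = 1294.8571/7 = 184.97959
Σ(xᵢ − x̄)³ = -30955.9592 ⇒ m₃ = -30955.9592/7 = -4422.27988
m₂^(3/2) = 184.97959^(1.5) = 2515.85568
g₁ = m₃ / m₂^(3/2) = -4422.27988 / 2515.85568 ≈ -1.758

-1.758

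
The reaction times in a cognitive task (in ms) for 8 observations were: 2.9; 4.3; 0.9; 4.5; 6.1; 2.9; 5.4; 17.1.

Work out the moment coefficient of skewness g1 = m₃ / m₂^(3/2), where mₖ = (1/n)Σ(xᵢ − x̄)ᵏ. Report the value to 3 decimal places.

x̄ = (2.9 + 4.3 + 0.9 + 4.5 + 6.1 + 2.9 + 5.4 + 17.1) / 8 = 5.5125
deviations (xᵢ − x̄): -2.6125, -1.2125, -4.6125, -1.0125, 0.5875, -2.6125, -0.1125, 11.5875
Σ(xᵢ − x̄)² = 172.0488 ⇒ m₂ = 172.0488/8 = 21.50609
Σ(xᵢ − x̄)³ = 1419.4432 ⇒ m₃ = 1419.4432/8 = 177.43039
m₂^(3/2) = 21.50609^(1.5) = 99.73379
g1 = m₃ / m₂^(3/2) = 177.43039 / 99.73379 ≈ 1.779

1.779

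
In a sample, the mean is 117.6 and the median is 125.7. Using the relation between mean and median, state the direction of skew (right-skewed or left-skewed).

mean − median = 117.6 − 125.7 = -8.1
mean < median ⇒ the longer tail is on the left ⇒ left-skewed (negatively skewed).

left-skewed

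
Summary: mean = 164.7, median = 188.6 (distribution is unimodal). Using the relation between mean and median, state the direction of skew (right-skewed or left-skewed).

mean − median = 164.7 − 188.6 = -23.9
mean < median ⇒ the longer tail is on the left ⇒ left-skewed (negatively skewed).

left-skewed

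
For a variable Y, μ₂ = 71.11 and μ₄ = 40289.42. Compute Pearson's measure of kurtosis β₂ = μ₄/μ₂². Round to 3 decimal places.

7.968

μ₂² = 71.11² = 5056.63210
μ₄/μ₂² = 40289.42 / 5056.63210 = 7.96764
β₂ ≈ 7.968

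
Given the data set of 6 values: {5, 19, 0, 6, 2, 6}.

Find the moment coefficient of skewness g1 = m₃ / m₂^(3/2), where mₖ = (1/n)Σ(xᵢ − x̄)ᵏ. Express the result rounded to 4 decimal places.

x̄ = (5 + 19 + 0 + 6 + 2 + 6) / 6 = 6.3333
deviations (xᵢ − x̄): -1.3333, 12.6667, -6.3333, -0.3333, -4.3333, -0.3333
Σ(xᵢ − x̄)² = 221.3333 ⇒ m₂ = 221.3333/6 = 36.88889
Σ(xᵢ − x̄)³ = 1694.4444 ⇒ m₃ = 1694.4444/6 = 282.40741
m₂^(3/2) = 36.88889^(1.5) = 224.04918
g1 = m₃ / m₂^(3/2) = 282.40741 / 224.04918 ≈ 1.2605

1.2605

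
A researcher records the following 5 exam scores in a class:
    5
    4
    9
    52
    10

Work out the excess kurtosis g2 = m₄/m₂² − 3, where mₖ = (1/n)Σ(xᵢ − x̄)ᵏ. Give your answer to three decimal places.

0.172

x̄ = 16.0000
Σ(xᵢ − x̄)² = 1646.0000 ⇒ m₂ = 329.20000
Σ(xᵢ − x̄)⁴ = 1718690.0000 ⇒ m₄ = 343738.00000
m₂² = 108372.64000
g2 = m₄/m₂² − 3 = 3.17182 − 3 ≈ 0.172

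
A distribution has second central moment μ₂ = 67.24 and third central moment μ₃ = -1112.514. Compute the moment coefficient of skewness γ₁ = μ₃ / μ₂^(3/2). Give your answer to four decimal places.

σ = √μ₂ = √67.24 = 8.20000
σ³ = μ₂^(3/2) = 551.36800
γ₁ = μ₃/σ³ = -1112.514 / 551.36800 ≈ -2.0177

-2.0177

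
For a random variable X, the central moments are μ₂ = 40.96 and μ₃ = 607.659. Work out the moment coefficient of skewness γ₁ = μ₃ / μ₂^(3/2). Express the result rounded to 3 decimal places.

σ = √μ₂ = √40.96 = 6.40000
σ³ = μ₂^(3/2) = 262.14400
γ₁ = μ₃/σ³ = 607.659 / 262.14400 ≈ 2.318

2.318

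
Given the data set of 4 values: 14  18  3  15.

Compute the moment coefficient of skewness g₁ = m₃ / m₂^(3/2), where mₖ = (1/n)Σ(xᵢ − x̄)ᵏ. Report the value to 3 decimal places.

x̄ = (14 + 18 + 3 + 15) / 4 = 12.5000
deviations (xᵢ − x̄): 1.5000, 5.5000, -9.5000, 2.5000
Σ(xᵢ − x̄)² = 129.0000 ⇒ m₂ = 129.0000/4 = 32.25000
Σ(xᵢ − x̄)³ = -672.0000 ⇒ m₃ = -672.0000/4 = -168.00000
m₂^(3/2) = 32.25000^(1.5) = 183.14479
g₁ = m₃ / m₂^(3/2) = -168.00000 / 183.14479 ≈ -0.917

-0.917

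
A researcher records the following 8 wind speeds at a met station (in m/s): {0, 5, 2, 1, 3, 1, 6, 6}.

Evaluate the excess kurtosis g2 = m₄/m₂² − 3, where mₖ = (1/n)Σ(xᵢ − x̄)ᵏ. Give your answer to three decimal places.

-1.540

x̄ = 3.0000
Σ(xᵢ − x̄)² = 40.0000 ⇒ m₂ = 5.00000
Σ(xᵢ − x̄)⁴ = 292.0000 ⇒ m₄ = 36.50000
m₂² = 25.00000
g2 = m₄/m₂² − 3 = 1.46000 − 3 ≈ -1.540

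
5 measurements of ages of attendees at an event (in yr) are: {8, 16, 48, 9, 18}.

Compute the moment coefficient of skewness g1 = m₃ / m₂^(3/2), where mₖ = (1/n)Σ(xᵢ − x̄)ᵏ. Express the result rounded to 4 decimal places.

x̄ = (8 + 16 + 48 + 9 + 18) / 5 = 19.8000
deviations (xᵢ − x̄): -11.8000, -3.8000, 28.2000, -10.8000, -1.8000
Σ(xᵢ − x̄)² = 1068.8000 ⇒ m₂ = 1068.8000/5 = 213.76000
Σ(xᵢ − x̄)³ = 19462.3200 ⇒ m₃ = 19462.3200/5 = 3892.46400
m₂^(3/2) = 213.76000^(1.5) = 3125.28524
g1 = m₃ / m₂^(3/2) = 3892.46400 / 3125.28524 ≈ 1.2455

1.2455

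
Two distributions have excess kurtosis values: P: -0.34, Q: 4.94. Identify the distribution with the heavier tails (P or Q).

Higher excess kurtosis ⇒ heavier tails relative to the normal distribution.
-0.34 vs 4.94: the larger is 4.94, so Q has heavier tails. (Q is leptokurtic — heavier-than-normal tails; the other is platykurtic.)

Q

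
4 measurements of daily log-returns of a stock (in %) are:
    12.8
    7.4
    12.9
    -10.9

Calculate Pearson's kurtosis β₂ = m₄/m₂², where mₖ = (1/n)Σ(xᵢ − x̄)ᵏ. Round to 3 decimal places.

x̄ = 5.5500
Σ(xᵢ − x̄)² = 380.6100 ⇒ m₂ = 95.15250
Σ(xᵢ − x̄)⁴ = 78918.6734 ⇒ m₄ = 19729.66836
m₂² = 9053.99826
β₂ = m₄/m₂² = 19729.66836 / 9053.99826 ≈ 2.179

2.179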